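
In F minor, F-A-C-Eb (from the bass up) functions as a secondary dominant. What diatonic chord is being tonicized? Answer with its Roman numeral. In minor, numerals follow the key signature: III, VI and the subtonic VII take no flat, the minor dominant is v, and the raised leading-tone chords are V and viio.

iv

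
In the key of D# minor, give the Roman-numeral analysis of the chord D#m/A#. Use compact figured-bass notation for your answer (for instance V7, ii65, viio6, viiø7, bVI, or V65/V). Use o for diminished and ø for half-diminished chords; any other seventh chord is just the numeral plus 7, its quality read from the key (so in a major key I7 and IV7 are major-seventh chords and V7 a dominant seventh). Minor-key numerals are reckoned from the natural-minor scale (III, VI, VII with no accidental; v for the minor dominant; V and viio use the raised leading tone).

i64

The pitches D#-F#-A# form a minor triad rooted on D#.
D# is scale degree 1 in D# minor, and a minor triad on that degree is written i.
With A# in the bass the chord is in second inversion, so the figured bass is 64.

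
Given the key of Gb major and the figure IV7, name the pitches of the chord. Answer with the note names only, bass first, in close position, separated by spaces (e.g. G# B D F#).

The numeral's case and figure indicate a major seventh chord. In Gb major its root, the fourth degree, is Cb.
That chord is spelled Cb-Eb-Gb-Bb.

Cb Eb Gb Bb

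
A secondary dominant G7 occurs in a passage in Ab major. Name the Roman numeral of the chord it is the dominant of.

iii

The chord is a dominant seventh chord on G.
A dominant resolves down a perfect fifth: G → C. In Ab major, C is scale degree 3, i.e. iii.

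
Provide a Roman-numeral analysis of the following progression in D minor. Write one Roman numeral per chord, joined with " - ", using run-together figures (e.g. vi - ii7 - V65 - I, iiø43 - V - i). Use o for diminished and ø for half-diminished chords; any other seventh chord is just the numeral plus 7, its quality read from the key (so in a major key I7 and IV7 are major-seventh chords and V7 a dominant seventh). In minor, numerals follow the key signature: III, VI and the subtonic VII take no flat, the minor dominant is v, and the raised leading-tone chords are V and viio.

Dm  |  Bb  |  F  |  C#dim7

i - VI - III - viio7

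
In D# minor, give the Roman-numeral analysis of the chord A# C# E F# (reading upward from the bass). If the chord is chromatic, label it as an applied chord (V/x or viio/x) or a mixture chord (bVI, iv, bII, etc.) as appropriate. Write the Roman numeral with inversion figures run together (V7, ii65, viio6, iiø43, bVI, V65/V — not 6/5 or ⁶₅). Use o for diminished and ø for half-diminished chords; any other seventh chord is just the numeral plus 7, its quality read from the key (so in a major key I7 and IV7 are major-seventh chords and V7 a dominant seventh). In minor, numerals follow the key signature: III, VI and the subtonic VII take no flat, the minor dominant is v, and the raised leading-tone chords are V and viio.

V65/VI

Stacked in thirds the chord is F#-A#-C#-E: a dominant seventh chord on F#.
F# is not a diatonic chord root with this quality in D# minor, but it lies a perfect fifth above B (VI), so the chord functions as an applied dominant of VI.
With A# in the bass the chord is in first inversion, so the figured bass is 65.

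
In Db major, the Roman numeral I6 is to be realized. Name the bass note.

F

I in Db major has root Db; the chord is Db-F-Ab.
The figure 6 means first inversion — the third is in the bass.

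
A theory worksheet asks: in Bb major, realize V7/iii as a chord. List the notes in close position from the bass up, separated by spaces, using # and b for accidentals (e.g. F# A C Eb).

The slash means an applied dominant: we want the dominant of iii. In Bb major, iii is D minor, and its dominant is built on A.
Building a dominant seventh chord on A gives A-C#-E-G.

A C# E G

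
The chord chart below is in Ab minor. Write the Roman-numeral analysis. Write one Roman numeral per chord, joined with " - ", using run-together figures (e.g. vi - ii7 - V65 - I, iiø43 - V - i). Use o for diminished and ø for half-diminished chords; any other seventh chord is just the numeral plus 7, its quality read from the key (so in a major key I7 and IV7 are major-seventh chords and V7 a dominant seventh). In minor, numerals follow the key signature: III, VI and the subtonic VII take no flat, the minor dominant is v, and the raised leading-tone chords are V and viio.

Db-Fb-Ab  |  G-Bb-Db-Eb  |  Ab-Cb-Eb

Db-Fb-Ab has root Db, degree 4 in Ab minor, so iv.
G-Bb-Db-Eb has root Eb, degree 5 in Ab minor, so V65.
Ab-Cb-Eb: minor triad on Ab = scale degree 1 → i.

iv - V65 - i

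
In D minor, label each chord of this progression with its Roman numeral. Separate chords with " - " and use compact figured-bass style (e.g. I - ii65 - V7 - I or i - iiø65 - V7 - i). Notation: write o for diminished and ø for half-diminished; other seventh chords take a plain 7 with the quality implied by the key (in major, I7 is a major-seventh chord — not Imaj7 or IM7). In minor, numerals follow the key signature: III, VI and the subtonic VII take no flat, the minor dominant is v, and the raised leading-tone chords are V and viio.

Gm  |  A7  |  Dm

iv - V7 - i

Gm: root G is the subdominant; minor triad there is iv.
A7: dominant seventh chord on A = scale degree 5 → V7.
Dm: root D is the tonic; minor triad there is i.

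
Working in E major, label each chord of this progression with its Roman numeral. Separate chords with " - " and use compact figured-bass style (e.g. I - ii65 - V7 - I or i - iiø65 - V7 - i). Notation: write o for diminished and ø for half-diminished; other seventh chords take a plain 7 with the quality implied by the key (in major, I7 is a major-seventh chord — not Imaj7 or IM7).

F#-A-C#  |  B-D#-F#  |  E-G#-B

F#-A-C#: minor triad on F# = scale degree 2 → ii.
B-D#-F# has root B, degree 5 in E major, so V.
E-G#-B: root E is the tonic; major triad there is I.

ii - V - I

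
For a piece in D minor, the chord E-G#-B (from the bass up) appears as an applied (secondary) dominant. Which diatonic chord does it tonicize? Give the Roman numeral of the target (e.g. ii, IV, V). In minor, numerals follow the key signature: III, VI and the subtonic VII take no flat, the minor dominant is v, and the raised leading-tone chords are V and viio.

V

The chord is a major triad on E.
A dominant resolves down a perfect fifth: E → A. In D minor, A is scale degree 5, i.e. V.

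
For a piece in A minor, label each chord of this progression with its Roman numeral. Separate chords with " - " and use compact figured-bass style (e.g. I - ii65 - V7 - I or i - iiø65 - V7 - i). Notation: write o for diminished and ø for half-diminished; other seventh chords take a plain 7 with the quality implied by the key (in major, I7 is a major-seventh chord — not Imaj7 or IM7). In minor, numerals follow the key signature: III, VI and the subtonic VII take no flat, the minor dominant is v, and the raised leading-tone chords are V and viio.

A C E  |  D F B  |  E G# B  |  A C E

A-C-E has root A, degree 1 in A minor, so i.
D-F-B: diminished triad on B = scale degree 2 → iio6.
E-G#-B has root E, degree 5 in A minor, so V.
A-C-E: root A is the tonic; minor triad there is i.

i - iio6 - V - i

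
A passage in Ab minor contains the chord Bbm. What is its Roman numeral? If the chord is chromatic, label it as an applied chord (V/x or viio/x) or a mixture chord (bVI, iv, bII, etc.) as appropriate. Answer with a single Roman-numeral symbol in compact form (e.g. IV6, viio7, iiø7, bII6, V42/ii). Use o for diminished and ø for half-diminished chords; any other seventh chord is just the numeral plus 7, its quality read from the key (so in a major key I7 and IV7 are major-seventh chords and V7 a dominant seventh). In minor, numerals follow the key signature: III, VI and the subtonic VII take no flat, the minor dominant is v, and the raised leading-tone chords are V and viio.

Stacked in thirds the chord is Bb-Db-F: a minor triad on Bb.
Bb is the second degree of Ab minor. This is the minor supertonic, borrowed from the parallel major (the Dorian ii).

ii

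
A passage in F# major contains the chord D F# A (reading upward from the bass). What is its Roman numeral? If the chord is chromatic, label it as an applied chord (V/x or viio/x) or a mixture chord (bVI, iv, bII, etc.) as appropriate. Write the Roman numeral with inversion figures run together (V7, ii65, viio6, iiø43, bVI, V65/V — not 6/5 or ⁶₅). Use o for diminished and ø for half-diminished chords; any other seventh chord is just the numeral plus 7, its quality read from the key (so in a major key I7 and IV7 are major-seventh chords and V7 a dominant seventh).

Stacked in thirds the chord is D-F#-A: a major triad on D.
D is the lowered sixth degree of F# major (diatonic 6 would be D#). This is a major triad on the lowered sixth degree, borrowed from the parallel minor.

bVI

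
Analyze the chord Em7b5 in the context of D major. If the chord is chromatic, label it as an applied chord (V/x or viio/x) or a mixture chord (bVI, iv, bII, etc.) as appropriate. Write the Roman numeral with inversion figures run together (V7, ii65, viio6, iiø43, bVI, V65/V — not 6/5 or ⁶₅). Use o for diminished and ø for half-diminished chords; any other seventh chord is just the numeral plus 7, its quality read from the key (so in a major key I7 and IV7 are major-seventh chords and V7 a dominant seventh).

iiø7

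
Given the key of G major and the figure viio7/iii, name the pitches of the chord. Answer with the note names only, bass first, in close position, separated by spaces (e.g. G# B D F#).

viio7/iii is a secondary leading-tone chord. The target iii is B in G major; the applied chord is rooted a semitone below, on A#.
Building a fully diminished seventh chord on A# gives A#-C#-E-G.

A# C# E G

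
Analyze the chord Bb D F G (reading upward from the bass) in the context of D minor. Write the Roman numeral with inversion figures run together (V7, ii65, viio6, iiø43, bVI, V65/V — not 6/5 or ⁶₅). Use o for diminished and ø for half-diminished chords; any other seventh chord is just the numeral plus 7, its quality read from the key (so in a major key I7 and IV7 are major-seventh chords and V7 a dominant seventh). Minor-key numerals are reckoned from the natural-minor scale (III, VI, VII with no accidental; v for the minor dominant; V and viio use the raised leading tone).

iv65

Stacked in thirds the chord is G-Bb-D-F: a minor seventh chord on G.
G is scale degree 4 in D minor, and a minor seventh chord on that degree is written iv7.
With Bb in the bass the chord is in first inversion, so the figured bass is 65.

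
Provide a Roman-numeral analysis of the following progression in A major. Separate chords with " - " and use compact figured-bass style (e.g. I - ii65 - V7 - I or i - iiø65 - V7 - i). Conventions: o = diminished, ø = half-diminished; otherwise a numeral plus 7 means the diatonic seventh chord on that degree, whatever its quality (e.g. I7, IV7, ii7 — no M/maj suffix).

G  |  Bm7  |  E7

G: G with this quality isn't in the key; it's bVII, borrowed from the parallel minor.
Bm7: root B is the supertonic; minor seventh chord there is ii7.
E7: root E is the dominant; dominant seventh chord there is V7.

bVII - ii7 - V7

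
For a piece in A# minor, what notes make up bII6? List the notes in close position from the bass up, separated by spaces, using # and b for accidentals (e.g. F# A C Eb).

bII6 is the Neapolitan sixth — a major triad on the lowered second degree, here in its customary first inversion. In A# minor that root is B.
So the chord is B-D#-F#, a major triad.
The figured bass 6 indicates first inversion, placing the third (D#) in the bass: D#-F#-B.

D# F# B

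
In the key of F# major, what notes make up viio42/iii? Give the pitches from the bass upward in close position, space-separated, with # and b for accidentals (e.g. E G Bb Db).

F# G## B# D#

The slash marks an applied leading-tone chord: viio of iii. In F# major, iii is A#, so the leading tone to it is G##, a half step below.
Building a fully diminished seventh chord on G## gives G##-B#-D#-F#.
With the 42 figure the chord is in third inversion; from the bass F# upward in close position it reads F#-G##-B#-D#.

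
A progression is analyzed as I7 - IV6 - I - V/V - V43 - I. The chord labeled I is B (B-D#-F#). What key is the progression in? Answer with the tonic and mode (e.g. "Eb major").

B major

The anchor chord is a major triad on B, labeled I.
If B is scale degree 1 and the mode makes that degree carry a major triad, the tonic is B and the mode is major.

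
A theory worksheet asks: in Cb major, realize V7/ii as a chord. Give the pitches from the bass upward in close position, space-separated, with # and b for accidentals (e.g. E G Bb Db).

Ab C Eb Gb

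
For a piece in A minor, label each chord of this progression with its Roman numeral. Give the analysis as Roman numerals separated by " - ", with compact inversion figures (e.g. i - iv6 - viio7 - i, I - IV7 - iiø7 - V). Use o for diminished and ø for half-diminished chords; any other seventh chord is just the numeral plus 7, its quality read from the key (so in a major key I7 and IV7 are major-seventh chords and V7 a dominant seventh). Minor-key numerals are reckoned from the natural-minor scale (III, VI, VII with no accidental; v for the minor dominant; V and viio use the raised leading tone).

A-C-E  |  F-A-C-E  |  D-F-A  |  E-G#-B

A-C-E has root A, degree 1 in A minor, so i.
F-A-C-E: major seventh chord on F = scale degree 6 → VI7.
D-F-A has root D, degree 4 in A minor, so iv.
E-G#-B: root E is the dominant; major triad there is V.

i - VI7 - iv - V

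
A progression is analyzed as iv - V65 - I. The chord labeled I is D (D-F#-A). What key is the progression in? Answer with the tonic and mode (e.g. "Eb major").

D major

The chord D is a major triad rooted on D; its label is I.
If D is scale degree 1 and the mode makes that degree carry a major triad, the tonic is D and the mode is major.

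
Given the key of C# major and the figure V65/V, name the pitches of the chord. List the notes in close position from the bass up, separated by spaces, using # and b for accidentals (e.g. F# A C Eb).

F## A# C# D#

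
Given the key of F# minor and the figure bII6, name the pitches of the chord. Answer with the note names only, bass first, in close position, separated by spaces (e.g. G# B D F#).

B D G

Scale degree 2 in F# minor is G#; lowering it a half step gives G. bII6 is the Neapolitan sixth — a major triad on the lowered second degree, here in its customary first inversion.
So the chord is G-B-D, a major triad.
With the 6 figure the chord is in first inversion; from the bass B upward in close position it reads B-D-G.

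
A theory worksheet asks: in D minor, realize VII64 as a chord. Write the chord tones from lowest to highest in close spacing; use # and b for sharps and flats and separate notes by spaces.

In D minor, scale degree 7 is C, and the diatonic chord built there is a major triad.
Stacking thirds from C gives C-E-G.
The figured bass 64 indicates second inversion, placing the fifth (G) in the bass: G-C-E.

G C E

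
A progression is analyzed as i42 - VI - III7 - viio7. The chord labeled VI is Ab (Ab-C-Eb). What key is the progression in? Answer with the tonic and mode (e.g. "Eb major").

C minor

VI is given as Ab-C-Eb — a major triad with root Ab.
VI on Ab implies Ab is the submediant; that puts the tonic at C, and the uppercase numeral fits minor mode.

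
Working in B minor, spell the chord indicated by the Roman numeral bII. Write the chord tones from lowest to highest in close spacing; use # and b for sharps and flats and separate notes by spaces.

Scale degree 2 in B minor is C#; lowering it a half step gives C. bII is the Neapolitan chord — a major triad on the lowered second degree.
So the chord is C-E-G, a major triad.

C E G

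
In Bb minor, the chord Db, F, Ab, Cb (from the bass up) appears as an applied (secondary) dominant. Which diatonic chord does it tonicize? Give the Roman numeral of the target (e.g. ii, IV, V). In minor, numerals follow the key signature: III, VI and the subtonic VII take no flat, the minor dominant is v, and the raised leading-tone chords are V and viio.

VI

The chord is a dominant seventh chord on Db.
A dominant resolves down a perfect fifth: Db → Gb. In Bb minor, Gb is scale degree 6, i.e. VI.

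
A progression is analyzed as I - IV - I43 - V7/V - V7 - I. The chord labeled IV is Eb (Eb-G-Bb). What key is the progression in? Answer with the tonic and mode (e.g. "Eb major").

Bb major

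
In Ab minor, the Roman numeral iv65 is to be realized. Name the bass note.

iv in Ab minor has root Db; the chord is Db-Fb-Ab-Cb.
The figure 65 means first inversion — the third is in the bass.

Fb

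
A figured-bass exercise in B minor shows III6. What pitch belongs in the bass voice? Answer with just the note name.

F#

III in B minor has root D; the chord is D-F#-A.
The figure 6 means first inversion — the third is in the bass.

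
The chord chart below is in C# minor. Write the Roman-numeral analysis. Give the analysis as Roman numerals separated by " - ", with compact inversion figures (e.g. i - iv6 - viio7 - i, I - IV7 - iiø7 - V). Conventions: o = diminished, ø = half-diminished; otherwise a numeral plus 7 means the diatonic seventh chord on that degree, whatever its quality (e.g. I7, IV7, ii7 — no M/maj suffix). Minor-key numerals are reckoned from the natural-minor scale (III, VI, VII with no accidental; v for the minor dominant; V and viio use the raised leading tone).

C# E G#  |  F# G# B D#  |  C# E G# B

i - v42 - i7

C#-E-G#: minor triad on C# = scale degree 1 → i.
F#-G#-B-D#: minor seventh chord on G# = scale degree 5 → v42.
C#-E-G#-B: minor seventh chord on C# = scale degree 1 → i7.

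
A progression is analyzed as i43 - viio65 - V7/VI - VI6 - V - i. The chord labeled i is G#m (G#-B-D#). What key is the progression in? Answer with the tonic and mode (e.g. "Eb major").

G# minor

The anchor chord is a minor triad on G#, labeled i.
If G# is scale degree 1 and the mode makes that degree carry a minor triad, the tonic is G# and the mode is minor.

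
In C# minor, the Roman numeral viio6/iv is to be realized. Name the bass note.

G#

The applied chord viio6/iv is rooted on E#: E#-G#-B.
The figure 6 means first inversion — the third is in the bass.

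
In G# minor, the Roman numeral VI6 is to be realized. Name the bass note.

VI in G# minor has root E; the chord is E-G#-B.
The figure 6 means first inversion — the third is in the bass.

G#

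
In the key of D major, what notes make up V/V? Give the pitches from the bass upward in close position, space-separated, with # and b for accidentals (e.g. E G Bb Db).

E G# B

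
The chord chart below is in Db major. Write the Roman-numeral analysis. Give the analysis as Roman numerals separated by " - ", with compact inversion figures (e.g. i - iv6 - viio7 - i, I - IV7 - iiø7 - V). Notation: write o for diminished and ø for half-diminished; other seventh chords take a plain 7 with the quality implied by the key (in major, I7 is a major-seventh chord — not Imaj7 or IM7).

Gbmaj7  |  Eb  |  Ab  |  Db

IV7 - V/V - V - I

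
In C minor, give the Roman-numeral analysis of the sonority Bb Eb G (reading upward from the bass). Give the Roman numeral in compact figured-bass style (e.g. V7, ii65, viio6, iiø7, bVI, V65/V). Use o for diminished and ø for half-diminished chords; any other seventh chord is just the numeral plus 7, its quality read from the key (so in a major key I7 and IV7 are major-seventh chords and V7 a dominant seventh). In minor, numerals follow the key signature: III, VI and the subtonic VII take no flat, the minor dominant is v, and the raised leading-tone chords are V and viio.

III64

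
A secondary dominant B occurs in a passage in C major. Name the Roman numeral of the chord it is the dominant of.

The chord is a major triad on B.
A dominant resolves down a perfect fifth: B → E. In C major, E is scale degree 3, i.e. iii.

iii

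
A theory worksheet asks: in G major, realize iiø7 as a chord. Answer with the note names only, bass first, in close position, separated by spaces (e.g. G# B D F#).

A C Eb G

iiø7 is the half-diminished supertonic seventh, borrowed from the parallel minor. In G major that root is A.
So the chord is A-C-Eb-G.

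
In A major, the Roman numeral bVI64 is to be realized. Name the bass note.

C

bVI in A major has root F; the chord is F-A-C.
The figure 64 means second inversion — the fifth is in the bass.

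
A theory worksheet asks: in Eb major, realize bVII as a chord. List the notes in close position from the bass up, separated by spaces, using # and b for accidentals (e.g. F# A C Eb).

Db F Ab

Scale degree 7 in Eb major is D; lowering it a half step gives Db. bVII is a major triad on the lowered seventh degree (the subtonic), borrowed from the parallel minor.
So the chord is Db-F-Ab.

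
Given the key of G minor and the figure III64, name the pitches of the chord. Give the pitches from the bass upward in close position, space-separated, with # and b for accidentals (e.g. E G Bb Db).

F Bb D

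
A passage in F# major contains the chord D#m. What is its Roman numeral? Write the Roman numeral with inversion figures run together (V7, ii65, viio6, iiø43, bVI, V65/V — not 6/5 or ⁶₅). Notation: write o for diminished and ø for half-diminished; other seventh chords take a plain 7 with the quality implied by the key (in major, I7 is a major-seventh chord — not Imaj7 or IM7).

vi

Stacked in thirds the chord is D#-F#-A#: a minor triad on D#.
D# is scale degree 6 in F# major, and a minor triad on that degree is written vi.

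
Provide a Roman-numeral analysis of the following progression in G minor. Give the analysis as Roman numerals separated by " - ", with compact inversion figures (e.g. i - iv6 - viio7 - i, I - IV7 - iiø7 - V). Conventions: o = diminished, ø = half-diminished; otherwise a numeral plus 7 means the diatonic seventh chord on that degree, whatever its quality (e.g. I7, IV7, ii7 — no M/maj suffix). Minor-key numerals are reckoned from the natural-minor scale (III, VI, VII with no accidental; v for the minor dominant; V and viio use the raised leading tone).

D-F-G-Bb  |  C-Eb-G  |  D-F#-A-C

i43 - iv - V7

D-F-G-Bb: root G is the tonic; minor seventh chord there is i43.
C-Eb-G has root C, degree 4 in G minor, so iv.
D-F#-A-C has root D, degree 5 in G minor, so V7.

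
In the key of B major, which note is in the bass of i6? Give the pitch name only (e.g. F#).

D

i in B major has root B; the chord is B-D-F#.
The figure 6 means first inversion — the third is in the bass.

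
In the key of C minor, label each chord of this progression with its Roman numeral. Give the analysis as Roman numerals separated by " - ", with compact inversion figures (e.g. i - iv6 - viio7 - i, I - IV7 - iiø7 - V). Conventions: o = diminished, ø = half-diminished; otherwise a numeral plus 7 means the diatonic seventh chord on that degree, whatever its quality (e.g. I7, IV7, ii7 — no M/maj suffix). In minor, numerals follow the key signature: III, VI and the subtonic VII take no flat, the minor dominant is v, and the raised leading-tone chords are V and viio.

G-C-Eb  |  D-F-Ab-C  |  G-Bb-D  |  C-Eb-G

G-C-Eb: minor triad on C = scale degree 1 → i64.
D-F-Ab-C has root D, degree 2 in C minor, so iiø7.
G-Bb-D has root G, degree 5 in C minor, so v.
C-Eb-G: root C is the tonic; minor triad there is i.

i64 - iiø7 - v - i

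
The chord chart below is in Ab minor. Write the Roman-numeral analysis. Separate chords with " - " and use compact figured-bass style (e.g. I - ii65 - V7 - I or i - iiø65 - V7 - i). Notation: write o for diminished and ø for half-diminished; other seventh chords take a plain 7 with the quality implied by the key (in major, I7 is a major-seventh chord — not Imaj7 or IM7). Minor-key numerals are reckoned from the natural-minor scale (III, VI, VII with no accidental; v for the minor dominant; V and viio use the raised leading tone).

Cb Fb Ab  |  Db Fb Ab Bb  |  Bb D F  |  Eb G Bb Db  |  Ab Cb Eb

VI64 - iiø65 - V/V - V7 - i

Cb-Fb-Ab: root Fb is the submediant; major triad there is VI64.
Db-Fb-Ab-Bb has root Bb, degree 2 in Ab minor, so iiø65.
Bb-D-F: a major triad on Bb, the applied dominant of V → V/V.
Eb-G-Bb-Db: root Eb is the dominant; dominant seventh chord there is V7.
Ab-Cb-Eb: minor triad on Ab = scale degree 1 → i.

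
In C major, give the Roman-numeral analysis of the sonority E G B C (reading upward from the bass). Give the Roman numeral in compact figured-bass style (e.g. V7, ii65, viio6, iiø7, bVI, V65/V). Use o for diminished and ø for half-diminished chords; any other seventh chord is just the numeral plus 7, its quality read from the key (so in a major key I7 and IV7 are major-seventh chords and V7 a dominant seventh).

I65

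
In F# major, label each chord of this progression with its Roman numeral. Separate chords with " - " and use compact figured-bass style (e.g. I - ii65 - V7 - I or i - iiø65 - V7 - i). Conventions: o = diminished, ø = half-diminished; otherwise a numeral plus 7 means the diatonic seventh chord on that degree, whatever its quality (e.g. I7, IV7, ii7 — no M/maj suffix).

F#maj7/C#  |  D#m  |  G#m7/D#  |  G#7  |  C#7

F#maj7/C#: major seventh chord on F# = scale degree 1 → I43.
D#m has root D#, degree 6 in F# major, so vi.
G#m7/D# has root G#, degree 2 in F# major, so ii43.
G#7: chromatic; G# is V of V, so V7/V.
C#7: dominant seventh chord on C# = scale degree 5 → V7.

I43 - vi - ii43 - V7/V - V7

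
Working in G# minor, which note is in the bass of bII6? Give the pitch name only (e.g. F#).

C#

bII in G# minor has root A; the chord is A-C#-E.
The figure 6 means first inversion — the third is in the bass.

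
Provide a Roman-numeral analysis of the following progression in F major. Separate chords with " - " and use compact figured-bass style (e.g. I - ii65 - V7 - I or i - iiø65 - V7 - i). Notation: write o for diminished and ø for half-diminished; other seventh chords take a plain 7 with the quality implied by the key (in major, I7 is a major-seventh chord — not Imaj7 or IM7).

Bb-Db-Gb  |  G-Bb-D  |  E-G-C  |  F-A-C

bII6 - ii - V6 - I

Bb-Db-Gb: major triad on Gb — chromatic; Gb is the lowered second degree, so this is the Neapolitan sixth, bII6 (third, Bb, in the bass — hence the 6).
G-Bb-D: minor triad on G = scale degree 2 → ii.
E-G-C: major triad on C = scale degree 5 → V6.
F-A-C: major triad on F = scale degree 1 → I.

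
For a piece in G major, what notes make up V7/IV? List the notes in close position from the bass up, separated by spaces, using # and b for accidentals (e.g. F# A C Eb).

G B D F

The slash means an applied dominant: we want the dominant of IV. In G major, IV is C major, and its dominant is built on G.
Building a dominant seventh chord on G gives G-B-D-F.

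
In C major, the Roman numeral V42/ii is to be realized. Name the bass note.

G

The applied chord V42/ii is rooted on A: A-C#-E-G.
The figure 42 means third inversion — the seventh is in the bass.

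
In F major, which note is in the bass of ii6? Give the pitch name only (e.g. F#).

Bb

ii in F major has root G; the chord is G-Bb-D.
The figure 6 means first inversion — the third is in the bass.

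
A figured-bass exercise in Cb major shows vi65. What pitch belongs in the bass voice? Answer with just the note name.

Cb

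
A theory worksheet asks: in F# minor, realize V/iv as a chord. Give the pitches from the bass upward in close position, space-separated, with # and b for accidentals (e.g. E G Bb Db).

F# A# C#

The slash means an applied dominant: we want the dominant of iv. In F# minor, iv is B minor, and its dominant is built on F#.
Building a major triad on F# gives F#-A#-C#.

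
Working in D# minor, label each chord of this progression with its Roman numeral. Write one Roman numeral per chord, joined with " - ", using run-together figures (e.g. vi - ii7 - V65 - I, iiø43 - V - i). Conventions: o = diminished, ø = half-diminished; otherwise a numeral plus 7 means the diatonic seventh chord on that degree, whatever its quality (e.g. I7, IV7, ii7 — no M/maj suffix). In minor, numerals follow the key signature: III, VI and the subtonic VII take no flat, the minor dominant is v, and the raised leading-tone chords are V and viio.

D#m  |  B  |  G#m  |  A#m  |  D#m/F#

i - VI - iv - v - i6

D#m has root D#, degree 1 in D# minor, so i.
B has root B, degree 6 in D# minor, so VI.
G#m: minor triad on G# = scale degree 4 → iv.
A#m: root A# is the dominant; minor triad there is v.
D#m/F#: root D# is the tonic; minor triad there is i6.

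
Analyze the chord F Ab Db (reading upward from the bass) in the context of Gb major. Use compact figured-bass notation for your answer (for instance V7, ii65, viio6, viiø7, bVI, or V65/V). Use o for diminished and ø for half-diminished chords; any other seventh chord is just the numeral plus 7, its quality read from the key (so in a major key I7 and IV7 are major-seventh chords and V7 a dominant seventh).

The pitches Db-F-Ab form a major triad rooted on Db.
Db is scale degree 5 in Gb major, and a major triad on that degree is written V.
With F in the bass the chord is in first inversion, so the figured bass is 6.

V6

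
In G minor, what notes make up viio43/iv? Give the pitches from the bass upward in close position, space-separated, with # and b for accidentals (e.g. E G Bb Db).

F Ab B D

viio43/iv is a secondary leading-tone chord. The target iv is C in G minor; the applied chord is rooted a semitone below, on B.
Building a fully diminished seventh chord on B gives B-D-F-Ab.
With the 43 figure the chord is in second inversion; from the bass F upward in close position it reads F-Ab-B-D.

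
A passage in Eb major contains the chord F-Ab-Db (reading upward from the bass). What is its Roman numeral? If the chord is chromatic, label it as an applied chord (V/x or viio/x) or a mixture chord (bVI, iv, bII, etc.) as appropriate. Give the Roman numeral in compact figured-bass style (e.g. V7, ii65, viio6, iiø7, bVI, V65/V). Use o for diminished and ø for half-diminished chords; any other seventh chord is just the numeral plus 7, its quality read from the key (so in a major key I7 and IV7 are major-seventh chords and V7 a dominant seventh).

bVII6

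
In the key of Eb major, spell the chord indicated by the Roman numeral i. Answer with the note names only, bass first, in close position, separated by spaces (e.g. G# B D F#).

i is the minor tonic, borrowed from the parallel minor. In Eb major that root is Eb.
So the chord is Eb-Gb-Bb, a minor triad.

Eb Gb Bb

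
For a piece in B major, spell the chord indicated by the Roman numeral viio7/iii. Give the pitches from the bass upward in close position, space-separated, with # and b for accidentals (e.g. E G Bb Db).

viio7/iii is a secondary leading-tone chord. The target iii is D# in B major; the applied chord is rooted a semitone below, on C##.
Building a fully diminished seventh chord on C## gives C##-E#-G#-B.

C## E# G# B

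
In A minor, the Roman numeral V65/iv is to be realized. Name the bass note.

C#

The applied chord V65/iv is rooted on A: A-C#-E-G.
The figure 65 means first inversion — the third is in the bass.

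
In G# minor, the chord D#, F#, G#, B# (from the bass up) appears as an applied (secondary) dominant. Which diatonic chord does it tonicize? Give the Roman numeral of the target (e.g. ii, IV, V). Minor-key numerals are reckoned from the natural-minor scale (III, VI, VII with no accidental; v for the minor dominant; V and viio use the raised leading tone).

iv

The chord is a dominant seventh chord on G#.
A dominant resolves down a perfect fifth: G# → C#. In G# minor, C# is scale degree 4, i.e. iv.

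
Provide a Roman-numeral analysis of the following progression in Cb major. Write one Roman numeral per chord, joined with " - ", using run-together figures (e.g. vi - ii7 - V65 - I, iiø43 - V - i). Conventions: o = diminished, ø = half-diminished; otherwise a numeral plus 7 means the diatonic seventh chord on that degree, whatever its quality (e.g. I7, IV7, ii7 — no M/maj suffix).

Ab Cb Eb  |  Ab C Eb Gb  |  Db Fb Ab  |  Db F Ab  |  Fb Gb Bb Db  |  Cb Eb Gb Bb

Ab-Cb-Eb: root Ab is the submediant; minor triad there is vi.
Ab-C-Eb-Gb is the secondary dominant of ii (dominant seventh chord on Ab): V7/ii.
Db-Fb-Ab: minor triad on Db = scale degree 2 → ii.
Db-F-Ab: chromatic; Db is V of V, so V/V.
Fb-Gb-Bb-Db has root Gb, degree 5 in Cb major, so V42.
Cb-Eb-Gb-Bb has root Cb, degree 1 in Cb major, so I7.

vi - V7/ii - ii - V/V - V42 - I7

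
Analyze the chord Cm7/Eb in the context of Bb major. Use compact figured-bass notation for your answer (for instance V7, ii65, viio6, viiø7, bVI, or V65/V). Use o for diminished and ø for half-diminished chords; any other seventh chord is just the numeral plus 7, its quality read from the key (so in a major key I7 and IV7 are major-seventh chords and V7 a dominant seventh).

The pitches C-Eb-G-Bb form a minor seventh chord rooted on C.
In Bb major, C is the supertonic; the diatonic minor seventh chord there is ii7.
With Eb in the bass the chord is in first inversion, so the figured bass is 65.

ii65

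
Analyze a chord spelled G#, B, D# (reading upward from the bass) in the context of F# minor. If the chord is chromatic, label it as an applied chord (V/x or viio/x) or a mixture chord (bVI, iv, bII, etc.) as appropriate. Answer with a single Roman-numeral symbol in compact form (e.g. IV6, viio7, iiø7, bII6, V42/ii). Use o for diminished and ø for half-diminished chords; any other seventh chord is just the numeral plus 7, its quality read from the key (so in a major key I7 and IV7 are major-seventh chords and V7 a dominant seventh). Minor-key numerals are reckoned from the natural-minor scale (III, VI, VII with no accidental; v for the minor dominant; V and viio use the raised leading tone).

ii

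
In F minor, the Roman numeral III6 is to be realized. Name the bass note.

C

III in F minor has root Ab; the chord is Ab-C-Eb.
The figure 6 means first inversion — the third is in the bass.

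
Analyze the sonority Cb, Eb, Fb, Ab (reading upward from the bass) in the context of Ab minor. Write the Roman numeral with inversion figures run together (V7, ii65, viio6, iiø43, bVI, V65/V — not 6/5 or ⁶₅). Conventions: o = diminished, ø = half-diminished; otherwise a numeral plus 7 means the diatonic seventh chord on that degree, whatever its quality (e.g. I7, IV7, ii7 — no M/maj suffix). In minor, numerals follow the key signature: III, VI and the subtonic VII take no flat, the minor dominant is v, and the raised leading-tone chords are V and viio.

VI43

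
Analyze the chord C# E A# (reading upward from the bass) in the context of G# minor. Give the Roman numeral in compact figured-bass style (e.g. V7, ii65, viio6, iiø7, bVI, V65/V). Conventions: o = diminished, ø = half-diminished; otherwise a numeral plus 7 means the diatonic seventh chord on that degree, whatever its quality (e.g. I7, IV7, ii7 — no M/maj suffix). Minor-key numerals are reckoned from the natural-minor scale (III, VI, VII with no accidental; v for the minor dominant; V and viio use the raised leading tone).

Stacked in thirds the chord is A#-C#-E: a diminished triad on A#.
A# is scale degree 2 in G# minor, and a diminished triad on that degree is written iio.
With C# in the bass the chord is in first inversion, so the figured bass is 6.

iio6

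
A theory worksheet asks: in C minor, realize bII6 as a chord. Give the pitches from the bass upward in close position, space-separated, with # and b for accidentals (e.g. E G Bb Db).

Scale degree 2 in C minor is D; lowering it a half step gives Db. bII6 is the Neapolitan sixth — a major triad on the lowered second degree, here in its customary first inversion.
So the chord is Db-F-Ab, a major triad.
The figured bass 6 indicates first inversion, placing the third (F) in the bass: F-Ab-Db.

F Ab Db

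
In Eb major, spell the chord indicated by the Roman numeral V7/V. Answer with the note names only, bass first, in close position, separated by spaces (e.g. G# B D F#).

F A C Eb

The slash means an applied dominant: we want the dominant of V. In Eb major, V is Bb major, and its dominant is built on F.
Building a dominant seventh chord on F gives F-A-C-Eb.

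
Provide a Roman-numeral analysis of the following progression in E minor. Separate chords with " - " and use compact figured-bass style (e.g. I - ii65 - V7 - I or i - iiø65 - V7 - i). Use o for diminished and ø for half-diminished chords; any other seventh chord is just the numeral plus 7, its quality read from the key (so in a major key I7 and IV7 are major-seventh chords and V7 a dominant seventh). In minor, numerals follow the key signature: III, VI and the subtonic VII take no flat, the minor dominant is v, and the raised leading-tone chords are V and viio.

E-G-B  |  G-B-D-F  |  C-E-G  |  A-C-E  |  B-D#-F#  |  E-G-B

i - V7/VI - VI - iv - V - i

E-G-B has root E, degree 1 in E minor, so i.
G-B-D-F is the secondary dominant of VI (dominant seventh chord on G): V7/VI.
C-E-G: root C is the submediant; major triad there is VI.
A-C-E: minor triad on A = scale degree 4 → iv.
B-D#-F#: major triad on B = scale degree 5 → V.
E-G-B has root E, degree 1 in E minor, so i.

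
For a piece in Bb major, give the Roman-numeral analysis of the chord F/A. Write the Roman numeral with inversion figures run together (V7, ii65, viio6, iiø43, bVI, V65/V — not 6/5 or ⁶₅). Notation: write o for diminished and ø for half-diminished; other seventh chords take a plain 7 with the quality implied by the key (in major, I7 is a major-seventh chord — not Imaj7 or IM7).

Stacked in thirds the chord is F-A-C: a major triad on F.
F is scale degree 5 in Bb major, and a major triad on that degree is written V.
With A in the bass the chord is in first inversion, so the figured bass is 6.

V6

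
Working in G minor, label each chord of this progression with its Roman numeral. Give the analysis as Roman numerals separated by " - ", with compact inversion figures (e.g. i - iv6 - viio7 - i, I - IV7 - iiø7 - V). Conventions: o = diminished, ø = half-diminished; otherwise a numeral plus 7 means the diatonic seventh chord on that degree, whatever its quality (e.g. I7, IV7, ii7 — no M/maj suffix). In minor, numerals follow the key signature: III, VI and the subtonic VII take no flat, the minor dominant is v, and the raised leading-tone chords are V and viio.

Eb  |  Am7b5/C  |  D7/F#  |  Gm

Eb has root Eb, degree 6 in G minor, so VI.
Am7b5/C: root A is the supertonic; half-diminished seventh chord there is iiø65.
D7/F#: root D is the dominant; dominant seventh chord there is V65.
Gm has root G, degree 1 in G minor, so i.

VI - iiø65 - V65 - i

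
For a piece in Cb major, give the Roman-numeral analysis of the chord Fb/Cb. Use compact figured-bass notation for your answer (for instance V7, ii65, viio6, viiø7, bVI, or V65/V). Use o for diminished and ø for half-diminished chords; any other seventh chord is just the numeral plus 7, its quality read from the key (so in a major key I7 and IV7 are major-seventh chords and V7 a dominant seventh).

The pitches Fb-Ab-Cb form a major triad rooted on Fb.
Fb is scale degree 4 in Cb major, and a major triad on that degree is written IV.
With Cb in the bass the chord is in second inversion, so the figured bass is 64.

IV64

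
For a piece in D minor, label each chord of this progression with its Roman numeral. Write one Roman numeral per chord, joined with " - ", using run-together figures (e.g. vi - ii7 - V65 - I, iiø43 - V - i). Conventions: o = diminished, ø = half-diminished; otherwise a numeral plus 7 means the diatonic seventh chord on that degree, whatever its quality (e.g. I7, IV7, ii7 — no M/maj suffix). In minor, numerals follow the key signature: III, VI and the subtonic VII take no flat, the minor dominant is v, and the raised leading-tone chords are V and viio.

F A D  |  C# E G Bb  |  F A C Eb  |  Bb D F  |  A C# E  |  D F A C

F-A-D has root D, degree 1 in D minor, so i6.
C#-E-G-Bb: root C# is the leading tone; fully diminished seventh chord there is viio7.
F-A-C-Eb is the secondary dominant of VI (dominant seventh chord on F): V7/VI.
Bb-D-F: major triad on Bb = scale degree 6 → VI.
A-C#-E has root A, degree 5 in D minor, so V.
D-F-A-C: minor seventh chord on D = scale degree 1 → i7.

i6 - viio7 - V7/VI - VI - V - i7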